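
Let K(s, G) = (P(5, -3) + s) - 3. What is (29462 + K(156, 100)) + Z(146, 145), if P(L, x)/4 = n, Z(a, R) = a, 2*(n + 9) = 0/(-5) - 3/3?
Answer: 29723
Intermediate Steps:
n = -19/2 (n = -9 + (0/(-5) - 3/3)/2 = -9 + (0*(-⅕) - 3*⅓)/2 = -9 + (0 - 1)/2 = -9 + (½)*(-1) = -9 - ½ = -19/2 ≈ -9.5000)
P(L, x) = -38 (P(L, x) = 4*(-19/2) = -38)
K(s, G) = -41 + s (K(s, G) = (-38 + s) - 3 = -41 + s)
(29462 + K(156, 100)) + Z(146, 145) = (29462 + (-41 + 156)) + 146 = (29462 + 115) + 146 = 29577 + 146 = 29723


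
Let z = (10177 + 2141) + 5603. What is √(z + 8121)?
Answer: √26042 ≈ 161.38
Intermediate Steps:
z = 17921 (z = 12318 + 5603 = 17921)
√(z + 8121) = √(17921 + 8121) = √26042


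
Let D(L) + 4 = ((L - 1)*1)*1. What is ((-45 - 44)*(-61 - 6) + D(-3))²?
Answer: 35462025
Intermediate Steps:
D(L) = -5 + L (D(L) = -4 + ((L - 1)*1)*1 = -4 + ((-1 + L)*1)*1 = -4 + (-1 + L)*1 = -4 + (-1 + L) = -5 + L)
((-45 - 44)*(-61 - 6) + D(-3))² = ((-45 - 44)*(-61 - 6) + (-5 - 3))² = (-89*(-67) - 8)² = (5963 - 8)² = 5955² = 35462025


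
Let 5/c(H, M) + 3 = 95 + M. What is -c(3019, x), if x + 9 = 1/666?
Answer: -3330/55279 ≈ -0.060240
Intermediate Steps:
x = -5993/666 (x = -9 + 1/666 = -5993/666 ≈ -8.9985)
c(H, M) = 5/(92 + M) (c(H, M) = 5/(-3 + (95 + M)) = 5/(92 + M))
-c(3019, x) = -5/(92 - 5993/666) = -5/55279/666 = -5*666/55279 = -1*3330/55279 = -3330/55279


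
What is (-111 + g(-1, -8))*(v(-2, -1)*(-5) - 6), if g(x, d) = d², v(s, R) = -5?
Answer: -893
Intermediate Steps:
(-111 + g(-1, -8))*(v(-2, -1)*(-5) - 6) = (-111 + (-8)²)*(-5*(-5) - 6) = (-111 + 64)*(25 - 6) = -47*19 = -893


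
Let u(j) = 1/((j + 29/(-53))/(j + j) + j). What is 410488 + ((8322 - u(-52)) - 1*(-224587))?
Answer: 182621166595/283839 ≈ 6.4340e+5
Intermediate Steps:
u(j) = 1/(j + (-29/53 + j)/(2*j)) (u(j) = 1/((j + 29*(-1/53))/((2*j)) + j) = 1/((j - 29/53)*(1/(2*j)) + j) = 1/((-29/53 + j)*(1/(2*j)) + j) = 1/((-29/53 + j)/(2*j) + j) = 1/(j + (-29/53 + j)/(2*j)))
410488 + ((8322 - u(-52)) - 1*(-224587)) = 410488 + ((8322 - 106*(-52)/(-29 + 53*(-52) + 106*(-52)²)) - 1*(-224587)) = 410488 + ((8322 - 106*(-52)/(-29 - 2756 + 106*2704)) + 224587) = 410488 + ((8322 - 106*(-52)/(-29 - 2756 + 286624)) + 224587) = 410488 + ((8322 - 106*(-52)/283839) + 224587) = 410488 + ((8322 - 1*(-5512/283839)) + 224587) = 410488 + ((8322 + 5512/283839) + 224587) = 410488 + (2362113670/283839 + 224587) = 410488 + 66108663163/283839 = 182621166595/283839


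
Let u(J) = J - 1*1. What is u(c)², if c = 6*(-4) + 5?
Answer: 400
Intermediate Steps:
c = -19 (c = -24 + 5 = -19)
u(J) = -1 + J (u(J) = J - 1 = -1 + J)
u(c)² = (-1 - 19)² = (-20)² = 400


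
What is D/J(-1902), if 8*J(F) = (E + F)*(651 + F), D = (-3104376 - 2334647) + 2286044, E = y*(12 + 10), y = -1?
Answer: -700662/66859 ≈ -10.480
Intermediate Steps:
E = -22 (E = -(12 + 10) = -1*22 = -22)
D = -3152979 (D = -5439023 + 2286044 = -3152979)
J(F) = (-22 + F)*(651 + F)/8 (J(F) = ((-22 + F)*(651 + F))/8 = (-22 + F)*(651 + F)/8)
D/J(-1902) = -3152979/(-7161/4 + (1/8)*(-1902)**2 + (629/8)*(-1902)) = -3152979/(-7161/4 + (1/8)*3617604 - 598179/4) = -3152979/(-7161/4 + 904401/2 - 598179/4) = -3152979/601731/2 = -3152979*2/601731 = -700662/66859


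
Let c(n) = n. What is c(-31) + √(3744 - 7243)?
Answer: -31 + I*√3499 ≈ -31.0 + 59.152*I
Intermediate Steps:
c(-31) + √(3744 - 7243) = -31 + √(3744 - 7243) = -31 + √(-3499) = -31 + I*√3499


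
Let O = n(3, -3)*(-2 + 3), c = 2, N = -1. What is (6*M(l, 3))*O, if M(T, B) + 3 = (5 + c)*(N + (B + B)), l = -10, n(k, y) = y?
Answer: -576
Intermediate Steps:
O = -3 (O = -3*(-2 + 3) = -3*1 = -3)
M(T, B) = -10 + 14*B (M(T, B) = -3 + (5 + 2)*(-1 + (B + B)) = -3 + 7*(-1 + 2*B) = -3 + (-7 + 14*B) = -10 + 14*B)
(6*M(l, 3))*O = (6*(-10 + 14*3))*(-3) = (6*(-10 + 42))*(-3) = (6*32)*(-3) = 192*(-3) = -576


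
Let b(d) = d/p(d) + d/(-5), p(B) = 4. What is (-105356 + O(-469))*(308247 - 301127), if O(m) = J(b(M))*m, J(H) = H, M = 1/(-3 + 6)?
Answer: -2250571124/3 ≈ -7.5019e+8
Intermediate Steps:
M = ⅓ (M = 1/3 = ⅓ ≈ 0.33333)
b(d) = d/20 (b(d) = d/4 + d/(-5) = d*(¼) + d*(-⅕) = d/4 - d/5 = d/20)
O(m) = m/60 (O(m) = ((1/20)*(⅓))*m = m/60)
(-105356 + O(-469))*(308247 - 301127) = (-105356 + (1/60)*(-469))*(308247 - 301127) = (-105356 - 469/60)*7120 = -6321829/60*7120 = -2250571124/3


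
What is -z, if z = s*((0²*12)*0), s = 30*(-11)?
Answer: 0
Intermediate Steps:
s = -330
z = 0 (z = -330*0²*12*0 = -330*0*12*0 = -0*0 = -330*0 = 0)
-z = -1*0 = 0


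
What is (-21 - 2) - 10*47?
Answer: -493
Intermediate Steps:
(-21 - 2) - 10*47 = -23 - 470 = -493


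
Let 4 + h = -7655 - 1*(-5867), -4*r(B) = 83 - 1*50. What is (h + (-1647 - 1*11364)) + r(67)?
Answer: -59245/4 ≈ -14811.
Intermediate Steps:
r(B) = -33/4 (r(B) = -(83 - 1*50)/4 = -(83 - 50)/4 = -¼*33 = -33/4)
h = -1792 (h = -4 + (-7655 - 1*(-5867)) = -4 + (-7655 + 5867) = -4 - 1788 = -1792)
(h + (-1647 - 1*11364)) + r(67) = (-1792 + (-1647 - 1*11364)) - 33/4 = (-1792 + (-1647 - 11364)) - 33/4 = (-1792 - 13011) - 33/4 = -14803 - 33/4 = -59245/4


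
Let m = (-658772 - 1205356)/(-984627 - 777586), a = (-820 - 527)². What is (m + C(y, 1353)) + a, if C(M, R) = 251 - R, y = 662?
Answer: 3195435032519/1762213 ≈ 1.8133e+6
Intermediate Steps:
a = 1814409 (a = (-1347)² = 1814409)
m = 1864128/1762213 (m = -1864128/(-1762213) = -1864128*(-1/1762213) = 1864128/1762213 ≈ 1.0578)
(m + C(y, 1353)) + a = (1864128/1762213 + (251 - 1*1353)) + 1814409 = (1864128/1762213 + (251 - 1353)) + 1814409 = (1864128/1762213 - 1102) + 1814409 = -1940094598/1762213 + 1814409 = 3195435032519/1762213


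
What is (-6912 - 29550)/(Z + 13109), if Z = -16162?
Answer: 36462/3053 ≈ 11.943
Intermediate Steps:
(-6912 - 29550)/(Z + 13109) = (-6912 - 29550)/(-16162 + 13109) = -36462/(-3053) = -36462*(-1/3053) = 36462/3053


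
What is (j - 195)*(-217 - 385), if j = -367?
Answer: 338324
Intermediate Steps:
(j - 195)*(-217 - 385) = (-367 - 195)*(-217 - 385) = -562*(-602) = 338324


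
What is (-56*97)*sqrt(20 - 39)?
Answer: -5432*I*sqrt(19) ≈ -23678.0*I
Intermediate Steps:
(-56*97)*sqrt(20 - 39) = -5432*I*sqrt(19)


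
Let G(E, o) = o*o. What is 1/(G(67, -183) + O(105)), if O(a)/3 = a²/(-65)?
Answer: 13/428742 ≈ 3.0321e-5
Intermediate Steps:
O(a) = -3*a²/65 (O(a) = 3*(a²/(-65)) = 3*(a²*(-1/65)) = 3*(-a²/65) = -3*a²/65)
G(E, o) = o²
1/(G(67, -183) + O(105)) = 1/((-183)² - 3/65*105²) = 1/(33489 - 3/65*11025) = 1/(33489 - 6615/13) = 1/(428742/13) = 13/428742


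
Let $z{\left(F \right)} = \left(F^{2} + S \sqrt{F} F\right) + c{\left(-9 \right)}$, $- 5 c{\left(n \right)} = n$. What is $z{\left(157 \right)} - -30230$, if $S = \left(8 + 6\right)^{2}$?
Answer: $\frac{274404}{5} + 30772 \sqrt{157} \approx 4.4045 \cdot 10^{5}$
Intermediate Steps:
$S = 196$ ($S = 14^{2} = 196$)
$c{\left(n \right)} = - \frac{n}{5}$
$z{\left(F \right)} = \frac{9}{5} + F^{2} + 196 F^{\frac{3}{2}}$ ($z{\left(F \right)} = \left(F^{2} + 196 \sqrt{F} F\right) - - \frac{9}{5} = \left(F^{2} + 196 F^{\frac{3}{2}}\right) + \frac{9}{5} = \frac{9}{5} + F^{2} + 196 F^{\frac{3}{2}}$)
$z{\left(157 \right)} - -30230 = \left(\frac{9}{5} + 157^{2} + 196 \cdot 157^{\frac{3}{2}}\right) - -30230 = \left(\frac{9}{5} + 24649 + 196 \cdot 157 \sqrt{157}\right) + 30230 = \left(\frac{9}{5} + 24649 + 30772 \sqrt{157}\right) + 30230 = \left(\frac{123254}{5} + 30772 \sqrt{157}\right) + 30230 = \frac{274404}{5} + 30772 \sqrt{157}$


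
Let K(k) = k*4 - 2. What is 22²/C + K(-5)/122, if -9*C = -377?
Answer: 261569/22997 ≈ 11.374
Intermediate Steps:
C = 377/9 (C = -⅑*(-377) = 377/9 ≈ 41.889)
K(k) = -2 + 4*k (K(k) = 4*k - 2 = -2 + 4*k)
22²/C + K(-5)/122 = 22²/(377/9) + (-2 + 4*(-5))/122 = 484*(9/377) + (-2 - 20)*(1/122) = 4356/377 - 22*1/122 = 4356/377 - 11/61 = 261569/22997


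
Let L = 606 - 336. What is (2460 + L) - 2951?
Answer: -221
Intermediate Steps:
L = 270
(2460 + L) - 2951 = (2460 + 270) - 2951 = 2730 - 2951 = -221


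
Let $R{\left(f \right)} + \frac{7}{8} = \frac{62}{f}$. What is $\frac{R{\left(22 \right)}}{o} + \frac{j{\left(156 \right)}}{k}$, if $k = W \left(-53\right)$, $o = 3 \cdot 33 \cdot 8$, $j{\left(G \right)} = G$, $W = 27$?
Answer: $- \frac{393625}{3693888} \approx -0.10656$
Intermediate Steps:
$R{\left(f \right)} = - \frac{7}{8} + \frac{62}{f}$
$o = 792$ ($o = 99 \cdot 8 = 792$)
$k = -1431$ ($k = 27 \left(-53\right) = -1431$)
$\frac{R{\left(22 \right)}}{o} + \frac{j{\left(156 \right)}}{k} = \frac{- \frac{7}{8} + \frac{62}{22}}{792} + \frac{156}{-1431} = \left(- \frac{7}{8} + 62 \cdot \frac{1}{22}\right) \frac{1}{792} + 156 \left(- \frac{1}{1431}\right) = \left(- \frac{7}{8} + \frac{31}{11}\right) \frac{1}{792} - \frac{52}{477} = \frac{171}{88} \cdot \frac{1}{792} - \frac{52}{477} = \frac{19}{7744} - \frac{52}{477} = - \frac{393625}{3693888}$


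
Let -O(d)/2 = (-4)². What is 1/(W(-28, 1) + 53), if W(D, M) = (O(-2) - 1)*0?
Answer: 1/53 ≈ 0.018868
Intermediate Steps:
O(d) = -32 (O(d) = -2*(-4)² = -2*16 = -32)
W(D, M) = 0 (W(D, M) = (-32 - 1)*0 = -33*0 = 0)
1/(W(-28, 1) + 53) = 1/(0 + 53) = 1/53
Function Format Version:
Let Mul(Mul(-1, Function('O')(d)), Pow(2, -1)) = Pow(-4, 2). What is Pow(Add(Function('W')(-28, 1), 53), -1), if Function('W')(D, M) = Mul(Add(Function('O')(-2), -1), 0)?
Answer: Rational(1, 53) ≈ 0.018868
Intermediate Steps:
Function('O')(d) = -32 (Function('O')(d) = Mul(-2, Pow(-4, 2)) = Mul(-2, 16) = -32)
Function('W')(D, M) = 0 (Function('W')(D, M) = Mul(Add(-32, -1), 0) = Mul(-33, 0) = 0)
Pow(Add(Function('W')(-28, 1), 53), -1) = Pow(Add(0, 53), -1) = Pow(53, -1) = Rational(1, 53)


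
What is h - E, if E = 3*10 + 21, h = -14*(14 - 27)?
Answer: 131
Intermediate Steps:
h = 182 (h = -14*(-13) = 182)
E = 51 (E = 30 + 21 = 51)
h - E = 182 - 1*51 = 182 - 51 = 131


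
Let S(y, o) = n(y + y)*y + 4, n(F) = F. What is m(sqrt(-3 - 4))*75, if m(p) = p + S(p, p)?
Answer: -750 + 75*I*sqrt(7) ≈ -750.0 + 198.43*I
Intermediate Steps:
S(y, o) = 4 + 2*y**2 (S(y, o) = (y + y)*y + 4 = (2*y)*y + 4 = 2*y**2 + 4 = 4 + 2*y**2)
m(p) = 4 + p + 2*p**2 (m(p) = p + (4 + 2*p**2) = 4 + p + 2*p**2)
m(sqrt(-3 - 4))*75 = (4 + sqrt(-3 - 4) + 2*(sqrt(-3 - 4))**2)*75 = (4 + sqrt(-7) + 2*(sqrt(-7))**2)*75 = (4 + I*sqrt(7) + 2*(I*sqrt(7))**2)*75 = (4 + I*sqrt(7) + 2*(-7))*75 = (4 + I*sqrt(7) - 14)*75 = (-10 + I*sqrt(7))*75 = -750 + 75*I*sqrt(7)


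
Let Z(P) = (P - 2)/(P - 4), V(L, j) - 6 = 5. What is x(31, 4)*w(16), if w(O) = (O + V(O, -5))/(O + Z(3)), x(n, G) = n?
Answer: 279/5 ≈ 55.800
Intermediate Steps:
V(L, j) = 11 (V(L, j) = 6 + 5 = 11)
Z(P) = (-2 + P)/(-4 + P)
w(O) = (11 + O)/(-1 + O) (w(O) = (O + 11)/(O + (-2 + 3)/(-4 + 3)) = (11 + O)/(O + 1/(-1)) = (11 + O)/(O - 1*1) = (11 + O)/(O - 1) = (11 + O)/(-1 + O))
x(31, 4)*w(16) = 31*((11 + 16)/(-1 + 16)) = 31*(27/15) = 31*((1/15)*27) = 31*(9/5) = 279/5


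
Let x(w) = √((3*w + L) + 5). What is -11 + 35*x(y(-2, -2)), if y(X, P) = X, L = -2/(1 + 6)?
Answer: -11 + 15*I*√7 ≈ -11.0 + 39.686*I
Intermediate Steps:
L = -2/7 ≈ -0.28571
x(w) = √(33/7 + 3*w) (x(w) = √((3*w - 2/7) + 5) = √((-2/7 + 3*w) + 5) = √(33/7 + 3*w))
-11 + 35*x(y(-2, -2)) = -11 + 35*(√(231 + 147*(-2))/7) = -11 + 35*(√(231 - 294)/7) = -11 + 35*(√(-63)/7) = -11 + 35*((3*I*√7)/7) = -11 + 35*(3*I*√7/7) = -11 + 15*I*√7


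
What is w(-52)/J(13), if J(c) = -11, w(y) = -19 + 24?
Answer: -5/11 ≈ -0.45455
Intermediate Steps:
w(y) = 5
w(-52)/J(13) = 5/(-11) = 5*(-1/11) = -5/11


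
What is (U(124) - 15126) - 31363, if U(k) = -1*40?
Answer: -46529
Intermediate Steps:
U(k) = -40
(U(124) - 15126) - 31363 = (-40 - 15126) - 31363 = -15166 - 31363 = -46529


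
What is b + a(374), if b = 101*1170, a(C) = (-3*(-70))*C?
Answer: 196710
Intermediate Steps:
a(C) = 210*C
b = 118170
b + a(374) = 118170 + 210*374 = 118170 + 78540 = 196710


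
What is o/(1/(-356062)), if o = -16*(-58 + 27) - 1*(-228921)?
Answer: -81686675854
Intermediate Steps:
o = 229417 (o = -16*(-31) + 228921 = -1*(-496) + 228921 = 496 + 228921 = 229417)
o/(1/(-356062)) = 229417/(1/(-356062)) = 229417/(-1/356062) = 229417*(-356062) = -81686675854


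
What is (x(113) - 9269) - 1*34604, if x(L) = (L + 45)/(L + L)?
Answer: -4957570/113 ≈ -43872.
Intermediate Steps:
x(L) = (45 + L)/(2*L) (x(L) = (45 + L)/((2*L)) = (45 + L)*(1/(2*L)) = (45 + L)/(2*L))
(x(113) - 9269) - 1*34604 = ((1/2)*(45 + 113)/113 - 9269) - 1*34604 = ((1/2)*(1/113)*158 - 9269) - 34604 = (79/113 - 9269) - 34604 = -1047318/113 - 34604 = -4957570/113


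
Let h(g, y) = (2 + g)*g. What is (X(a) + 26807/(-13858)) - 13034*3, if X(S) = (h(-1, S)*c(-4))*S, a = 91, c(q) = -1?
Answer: -540641245/13858 ≈ -39013.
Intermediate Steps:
h(g, y) = g*(2 + g)
X(S) = S (X(S) = (-(2 - 1)*(-1))*S = (-1*1*(-1))*S = (-1*(-1))*S = 1*S = S)
(X(a) + 26807/(-13858)) - 13034*3 = (91 + 26807/(-13858)) - 13034*3 = (91 + 26807*(-1/13858)) - 39102 = (91 - 26807/13858) - 39102 = 1234271/13858 - 39102 = -540641245/13858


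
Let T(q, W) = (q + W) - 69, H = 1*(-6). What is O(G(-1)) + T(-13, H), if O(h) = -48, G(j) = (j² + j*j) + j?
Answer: -136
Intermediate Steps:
H = -6
T(q, W) = -69 + W + q (T(q, W) = (W + q) - 69 = -69 + W + q)
G(j) = j + 2*j² (G(j) = (j² + j²) + j = 2*j² + j = j + 2*j²)
O(G(-1)) + T(-13, H) = -48 + (-69 - 6 - 13) = -48 - 88 = -136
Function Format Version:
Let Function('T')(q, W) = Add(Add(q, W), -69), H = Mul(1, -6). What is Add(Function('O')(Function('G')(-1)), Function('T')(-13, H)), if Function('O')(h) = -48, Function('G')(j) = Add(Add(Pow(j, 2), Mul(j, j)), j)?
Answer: -136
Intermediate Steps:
H = -6
Function('T')(q, W) = Add(-69, W, q) (Function('T')(q, W) = Add(Add(W, q), -69) = Add(-69, W, q))
Function('G')(j) = Add(j, Mul(2, Pow(j, 2))) (Function('G')(j) = Add(Add(Pow(j, 2), Pow(j, 2)), j) = Add(Mul(2, Pow(j, 2)), j) = Add(j, Mul(2, Pow(j, 2))))
Add(Function('O')(Function('G')(-1)), Function('T')(-13, H)) = Add(-48, Add(-69, -6, -13)) = Add(-48, -88) = -136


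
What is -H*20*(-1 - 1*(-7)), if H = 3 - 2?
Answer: -120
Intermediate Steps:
H = 1
-H*20*(-1 - 1*(-7)) = -1*20*(-1 - 1*(-7)) = -20*(-1 + 7) = -20*6 = -1*120 = -120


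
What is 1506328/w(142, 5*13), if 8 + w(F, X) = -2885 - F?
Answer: -1506328/3035 ≈ -496.32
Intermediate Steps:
w(F, X) = -2893 - F (w(F, X) = -8 + (-2885 - F) = -2893 - F)
1506328/w(142, 5*13) = 1506328/(-2893 - 1*142) = 1506328/(-2893 - 142) = 1506328/(-3035) = 1506328*(-1/3035) = -1506328/3035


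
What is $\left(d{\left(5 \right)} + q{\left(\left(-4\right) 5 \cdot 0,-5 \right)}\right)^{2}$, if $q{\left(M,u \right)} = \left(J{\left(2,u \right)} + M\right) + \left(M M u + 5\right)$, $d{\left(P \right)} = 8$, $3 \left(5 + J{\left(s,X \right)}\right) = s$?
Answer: $\frac{676}{9} \approx 75.111$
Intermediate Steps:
$J{\left(s,X \right)} = -5 + \frac{s}{3}$
$q{\left(M,u \right)} = \frac{2}{3} + M + u M^{2}$ ($q{\left(M,u \right)} = \left(\left(-5 + \frac{1}{3} \cdot 2\right) + M\right) + \left(M M u + 5\right) = \left(\left(-5 + \frac{2}{3}\right) + M\right) + \left(M^{2} u + 5\right) = \left(- \frac{13}{3} + M\right) + \left(u M^{2} + 5\right) = \left(- \frac{13}{3} + M\right) + \left(5 + u M^{2}\right) = \frac{2}{3} + M + u M^{2}$)
$\left(d{\left(5 \right)} + q{\left(\left(-4\right) 5 \cdot 0,-5 \right)}\right)^{2} = \left(8 + \left(\frac{2}{3} + \left(-4\right) 5 \cdot 0 - 5 \left(\left(-4\right) 5 \cdot 0\right)^{2}\right)\right)^{2} = \left(8 - \left(- \frac{2}{3} + 5 \left(\left(-20\right) 0\right)^{2}\right)\right)^{2} = \left(8 + \left(\frac{2}{3} + 0 - 5 \cdot 0^{2}\right)\right)^{2} = \left(8 + \left(\frac{2}{3} + 0 - 0\right)\right)^{2} = \left(8 + \left(\frac{2}{3} + 0 + 0\right)\right)^{2} = \left(8 + \frac{2}{3}\right)^{2} = \left(\frac{26}{3}\right)^{2} = \frac{676}{9}$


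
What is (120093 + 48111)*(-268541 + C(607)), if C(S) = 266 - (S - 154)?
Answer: -45201124512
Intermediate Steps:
C(S) = 420 - S (C(S) = 266 - (-154 + S) = 266 + (154 - S) = 420 - S)
(120093 + 48111)*(-268541 + C(607)) = (120093 + 48111)*(-268541 + (420 - 1*607)) = 168204*(-268541 + (420 - 607)) = 168204*(-268541 - 187) = 168204*(-268728) = -45201124512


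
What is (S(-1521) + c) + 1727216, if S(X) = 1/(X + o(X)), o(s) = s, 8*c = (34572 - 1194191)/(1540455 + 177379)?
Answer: 36103310493260357/20902604112 ≈ 1.7272e+6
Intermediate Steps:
c = -1159619/13742672 (c = ((34572 - 1194191)/(1540455 + 177379))/8 = (-1159619/1717834)/8 = (-1159619*1/1717834)/8 = (⅛)*(-1159619/1717834) = -1159619/13742672 ≈ -0.084381)
S(X) = 1/(2*X) (S(X) = 1/(X + X) = 1/(2*X))
(S(-1521) + c) + 1727216 = ((½)/(-1521) - 1159619/13742672) + 1727216 = ((½)*(-1/1521) - 1159619/13742672) + 1727216 = (-1/3042 - 1159619/13742672) + 1727216 = -1770651835/20902604112 + 1727216 = 36103310493260357/20902604112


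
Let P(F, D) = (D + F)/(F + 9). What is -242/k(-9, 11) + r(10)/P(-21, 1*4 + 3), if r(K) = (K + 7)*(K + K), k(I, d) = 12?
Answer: 11393/42 ≈ 271.26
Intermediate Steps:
P(F, D) = (D + F)/(9 + F)
r(K) = 2*K*(7 + K) (r(K) = (7 + K)*(2*K) = 2*K*(7 + K))
-242/k(-9, 11) + r(10)/P(-21, 1*4 + 3) = -242/12 + (2*10*(7 + 10))/((((1*4 + 3) - 21)/(9 - 21))) = -242*1/12 + (2*10*17)/((((4 + 3) - 21)/(-12))) = -121/6 + 340/((-(7 - 21)/12)) = -121/6 + 340/((-1/12*(-14))) = -121/6 + 340/(7/6) = -121/6 + 340*(6/7) = -121/6 + 2040/7 = 11393/42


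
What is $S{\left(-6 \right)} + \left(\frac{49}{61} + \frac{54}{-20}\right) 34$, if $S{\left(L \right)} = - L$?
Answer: $- \frac{17839}{305} \approx -58.489$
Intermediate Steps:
$S{\left(-6 \right)} + \left(\frac{49}{61} + \frac{54}{-20}\right) 34 = \left(-1\right) \left(-6\right) + \left(\frac{49}{61} + \frac{54}{-20}\right) 34 = 6 + \left(49 \cdot \frac{1}{61} + 54 \left(- \frac{1}{20}\right)\right) 34 = 6 + \left(\frac{49}{61} - \frac{27}{10}\right) 34 = 6 - \frac{19669}{305} = - \frac{17839}{305}$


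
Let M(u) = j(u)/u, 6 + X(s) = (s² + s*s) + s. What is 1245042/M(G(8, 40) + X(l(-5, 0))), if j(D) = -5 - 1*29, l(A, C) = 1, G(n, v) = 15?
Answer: -7470252/17 ≈ -4.3943e+5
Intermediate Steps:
X(s) = -6 + s + 2*s² (X(s) = -6 + ((s² + s*s) + s) = -6 + ((s² + s²) + s) = -6 + (2*s² + s) = -6 + (s + 2*s²) = -6 + s + 2*s²)
j(D) = -34 (j(D) = -5 - 29 = -34)
M(u) = -34/u
1245042/M(G(8, 40) + X(l(-5, 0))) = 1245042/((-34/(15 + (-6 + 1 + 2*1²)))) = 1245042/((-34/(15 + (-6 + 1 + 2*1)))) = 1245042/((-34/(15 + (-6 + 1 + 2)))) = 1245042/((-34/(15 - 3))) = 1245042/((-34/12)) = 1245042/((-34*1/12)) = 1245042/(-17/6) = 1245042*(-6/17) = -7470252/17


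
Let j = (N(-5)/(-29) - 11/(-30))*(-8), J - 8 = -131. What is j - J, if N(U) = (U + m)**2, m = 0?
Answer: 55229/435 ≈ 126.96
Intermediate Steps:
J = -123 (J = 8 - 131 = -123)
N(U) = U**2 (N(U) = (U + 0)**2 = U**2)
j = 1724/435 (j = ((-5)**2/(-29) - 11/(-30))*(-8) = (25*(-1/29) - 11*(-1/30))*(-8) = (-25/29 + 11/30)*(-8) = -431/870*(-8) = 1724/435 ≈ 3.9632)
j - J = 1724/435 - 1*(-123) = 1724/435 + 123 = 55229/435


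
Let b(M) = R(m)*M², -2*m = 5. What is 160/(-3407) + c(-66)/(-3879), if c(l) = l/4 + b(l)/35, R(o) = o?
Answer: 2312983/61673514 ≈ 0.037504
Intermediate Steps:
m = -5/2 (m = -½*5 = -5/2 ≈ -2.5000)
b(M) = -5*M²/2
c(l) = -l²/14 + l/4 (c(l) = l/4 - 5*l²/2/35 = l*(¼) - 5*l²/2*(1/35) = l/4 - l²/14 = -l²/14 + l/4)
160/(-3407) + c(-66)/(-3879) = 160/(-3407) + ((1/28)*(-66)*(7 - 2*(-66)))/(-3879) = 160*(-1/3407) + ((1/28)*(-66)*(7 + 132))*(-1/3879) = -160/3407 + ((1/28)*(-66)*139)*(-1/3879) = -160/3407 - 4587/14*(-1/3879) = -160/3407 + 1529/18102 = 2312983/61673514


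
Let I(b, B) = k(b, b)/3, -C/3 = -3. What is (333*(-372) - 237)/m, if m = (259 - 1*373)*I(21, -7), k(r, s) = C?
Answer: 41371/114 ≈ 362.90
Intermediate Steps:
C = 9 (C = -3*(-3) = 9)
k(r, s) = 9
I(b, B) = 3 (I(b, B) = 9/3 = 9*(1/3) = 3)
m = -342 (m = (259 - 1*373)*3 = (259 - 373)*3 = -114*3 = -342)
(333*(-372) - 237)/m = (333*(-372) - 237)/(-342) = (-123876 - 237)*(-1/342) = -124113*(-1/342) = 41371/114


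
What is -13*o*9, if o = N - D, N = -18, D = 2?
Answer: 2340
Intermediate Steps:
o = -20 (o = -18 - 1*2 = -18 - 2 = -20)
-13*o*9 = -13*(-20)*9 = 260*9 = 2340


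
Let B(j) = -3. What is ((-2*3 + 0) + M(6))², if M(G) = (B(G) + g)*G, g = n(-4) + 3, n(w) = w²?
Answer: 8100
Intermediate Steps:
g = 19 (g = (-4)² + 3 = 16 + 3 = 19)
M(G) = 16*G (M(G) = (-3 + 19)*G = 16*G)
((-2*3 + 0) + M(6))² = ((-2*3 + 0) + 16*6)² = ((-6 + 0) + 96)² = (-6 + 96)² = 90² = 8100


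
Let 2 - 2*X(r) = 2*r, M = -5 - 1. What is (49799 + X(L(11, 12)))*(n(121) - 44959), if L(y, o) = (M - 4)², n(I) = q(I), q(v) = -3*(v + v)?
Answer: -2270544500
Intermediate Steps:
M = -6
q(v) = -6*v
n(I) = -6*I
L(y, o) = 100 (L(y, o) = (-6 - 4)² = (-10)² = 100)
X(r) = 1 - r
(49799 + X(L(11, 12)))*(n(121) - 44959) = (49799 + (1 - 1*100))*(-6*121 - 44959) = (49799 + (1 - 100))*(-726 - 44959) = (49799 - 99)*(-45685) = 49700*(-45685) = -2270544500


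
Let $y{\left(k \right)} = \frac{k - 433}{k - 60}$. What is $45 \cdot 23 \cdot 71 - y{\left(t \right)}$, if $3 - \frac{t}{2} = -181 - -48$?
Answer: $\frac{15578981}{212} \approx 73486.0$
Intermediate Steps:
$t = 272$ ($t = 6 - 2 \left(-181 - -48\right) = 6 - 2 \left(-181 + 48\right) = 6 - -266 = 6 + 266 = 272$)
$y{\left(k \right)} = \frac{-433 + k}{-60 + k}$
$45 \cdot 23 \cdot 71 - y{\left(t \right)} = 45 \cdot 23 \cdot 71 - \frac{-433 + 272}{-60 + 272} = 1035 \cdot 71 - \frac{1}{212} \left(-161\right) = 73485 - \frac{1}{212} \left(-161\right) = 73485 - - \frac{161}{212} = 73485 + \frac{161}{212} = \frac{15578981}{212}$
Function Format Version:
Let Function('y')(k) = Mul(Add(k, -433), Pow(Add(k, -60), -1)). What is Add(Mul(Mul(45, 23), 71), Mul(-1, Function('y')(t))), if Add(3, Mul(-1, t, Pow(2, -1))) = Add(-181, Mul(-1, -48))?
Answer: Rational(15578981, 212) ≈ 73486.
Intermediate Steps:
t = 272 (t = Add(6, Mul(-2, Add(-181, Mul(-1, -48)))) = Add(6, Mul(-2, Add(-181, 48))) = Add(6, Mul(-2, -133)) = Add(6, 266) = 272)
Function('y')(k) = Mul(Pow(Add(-60, k), -1), Add(-433, k)) (Function('y')(k) = Mul(Add(-433, k), Pow(Add(-60, k), -1)) = Mul(Pow(Add(-60, k), -1), Add(-433, k)))
Add(Mul(Mul(45, 23), 71), Mul(-1, Function('y')(t))) = Add(Mul(Mul(45, 23), 71), Mul(-1, Mul(Pow(Add(-60, 272), -1), Add(-433, 272)))) = Add(Mul(1035, 71), Mul(-1, Mul(Pow(212, -1), -161))) = Add(73485, Mul(-1, Mul(Rational(1, 212), -161))) = Add(73485, Mul(-1, Rational(-161, 212))) = Add(73485, Rational(161, 212)) = Rational(15578981, 212)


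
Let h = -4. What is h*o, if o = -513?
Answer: 2052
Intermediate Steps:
h*o = -4*(-513) = 2052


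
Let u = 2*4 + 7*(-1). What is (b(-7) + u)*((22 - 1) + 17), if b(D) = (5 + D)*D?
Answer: 570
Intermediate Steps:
b(D) = D*(5 + D)
u = 1 (u = 8 - 7 = 1)
(b(-7) + u)*((22 - 1) + 17) = (-7*(5 - 7) + 1)*((22 - 1) + 17) = (-7*(-2) + 1)*(21 + 17) = (14 + 1)*38 = 15*38 = 570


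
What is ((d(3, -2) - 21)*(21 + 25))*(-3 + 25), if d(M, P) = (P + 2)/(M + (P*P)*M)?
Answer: -21252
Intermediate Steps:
d(M, P) = (2 + P)/(M + M*P²) (d(M, P) = (2 + P)/(M + P²*M) = (2 + P)/(M + M*P²))
((d(3, -2) - 21)*(21 + 25))*(-3 + 25) = (((2 - 2)/(3*(1 + (-2)²)) - 21)*(21 + 25))*(-3 + 25) = (((⅓)*0/(1 + 4) - 21)*46)*22 = (((⅓)*0/5 - 21)*46)*22 = (((⅓)*(⅕)*0 - 21)*46)*22 = ((0 - 21)*46)*22 = -21*46*22 = -966*22 = -21252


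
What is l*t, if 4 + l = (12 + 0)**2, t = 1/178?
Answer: 70/89 ≈ 0.78652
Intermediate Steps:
t = 1/178 ≈ 0.0056180
l = 140 (l = -4 + (12 + 0)**2 = -4 + 12**2 = -4 + 144 = 140)
l*t = 140*(1/178) = 70/89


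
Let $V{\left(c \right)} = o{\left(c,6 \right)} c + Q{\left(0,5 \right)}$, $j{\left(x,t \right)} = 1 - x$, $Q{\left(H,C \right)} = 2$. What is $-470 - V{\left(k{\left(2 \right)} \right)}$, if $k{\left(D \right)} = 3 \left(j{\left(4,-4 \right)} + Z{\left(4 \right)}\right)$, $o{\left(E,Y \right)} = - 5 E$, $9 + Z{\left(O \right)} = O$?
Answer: $2408$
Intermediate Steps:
$Z{\left(O \right)} = -9 + O$
$k{\left(D \right)} = -24$ ($k{\left(D \right)} = 3 \left(\left(1 - 4\right) + \left(-9 + 4\right)\right) = 3 \left(\left(1 - 4\right) - 5\right) = 3 \left(-3 - 5\right) = 3 \left(-8\right) = -24$)
$V{\left(c \right)} = 2 - 5 c^{2}$ ($V{\left(c \right)} = - 5 c c + 2 = - 5 c^{2} + 2 = 2 - 5 c^{2}$)
$-470 - V{\left(k{\left(2 \right)} \right)} = -470 - \left(2 - 5 \left(-24\right)^{2}\right) = -470 - \left(2 - 2880\right) = -470 - -2878 = -470 + 2878 = 2408$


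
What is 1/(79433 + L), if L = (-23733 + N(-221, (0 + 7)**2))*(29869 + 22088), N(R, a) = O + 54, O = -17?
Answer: -1/1231093639 ≈ -8.1229e-10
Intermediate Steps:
N(R, a) = 37 (N(R, a) = -17 + 54 = 37)
L = -1231173072 (L = (-23733 + 37)*(29869 + 22088) = -23696*51957 = -1231173072)
1/(79433 + L) = 1/(79433 - 1231173072) = 1/(-1231093639) = -1/1231093639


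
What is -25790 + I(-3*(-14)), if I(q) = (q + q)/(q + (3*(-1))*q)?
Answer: -25791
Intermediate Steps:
I(q) = -1 (I(q) = (2*q)/(q - 3*q) = (2*q)/((-2*q)) = (2*q)*(-1/(2*q)) = -1)
-25790 + I(-3*(-14)) = -25790 - 1 = -25791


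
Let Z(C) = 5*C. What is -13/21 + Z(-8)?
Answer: -853/21 ≈ -40.619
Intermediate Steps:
-13/21 + Z(-8) = -13/21 + 5*(-8) = -13*1/21 - 40 = -13/21 - 40 = -853/21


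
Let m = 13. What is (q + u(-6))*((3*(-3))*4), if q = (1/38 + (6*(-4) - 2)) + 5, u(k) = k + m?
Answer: 9558/19 ≈ 503.05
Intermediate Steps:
u(k) = 13 + k (u(k) = k + 13 = 13 + k)
q = -797/38 (q = (1/38 + (-24 - 2)) + 5 = (1/38 - 26) + 5 = -987/38 + 5 = -797/38 ≈ -20.974)
(q + u(-6))*((3*(-3))*4) = (-797/38 + (13 - 6))*((3*(-3))*4) = (-797/38 + 7)*(-9*4) = -531/38*(-36) = 9558/19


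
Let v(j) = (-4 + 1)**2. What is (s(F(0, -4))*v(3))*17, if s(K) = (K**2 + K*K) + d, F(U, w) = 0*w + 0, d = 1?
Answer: 153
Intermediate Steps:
F(U, w) = 0 (F(U, w) = 0 + 0 = 0)
s(K) = 1 + 2*K**2 (s(K) = (K**2 + K*K) + 1 = (K**2 + K**2) + 1 = 2*K**2 + 1 = 1 + 2*K**2)
v(j) = 9 (v(j) = (-3)**2 = 9)
(s(F(0, -4))*v(3))*17 = ((1 + 2*0**2)*9)*17 = ((1 + 2*0)*9)*17 = ((1 + 0)*9)*17 = (1*9)*17 = 9*17 = 153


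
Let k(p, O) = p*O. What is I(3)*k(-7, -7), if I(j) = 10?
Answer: 490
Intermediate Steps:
k(p, O) = O*p
I(3)*k(-7, -7) = 10*(-7*(-7)) = 10*49 = 490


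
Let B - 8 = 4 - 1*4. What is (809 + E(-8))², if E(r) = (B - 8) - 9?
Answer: 640000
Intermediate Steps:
B = 8 (B = 8 + (4 - 1*4) = 8 + (4 - 4) = 8 + 0 = 8)
E(r) = -9 (E(r) = (8 - 8) - 9 = 0 - 9 = -9)
(809 + E(-8))² = (809 - 9)² = 800² = 640000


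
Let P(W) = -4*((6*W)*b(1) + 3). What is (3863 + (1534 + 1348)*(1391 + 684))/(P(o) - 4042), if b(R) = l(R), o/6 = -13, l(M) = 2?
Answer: -5984013/310 ≈ -19303.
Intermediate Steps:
o = -78 (o = 6*(-13) = -78)
b(R) = 2
P(W) = -12 - 48*W (P(W) = -4*((6*W)*2 + 3) = -4*(12*W + 3) = -4*(3 + 12*W) = -12 - 48*W)
(3863 + (1534 + 1348)*(1391 + 684))/(P(o) - 4042) = (3863 + (1534 + 1348)*(1391 + 684))/((-12 - 48*(-78)) - 4042) = (3863 + 2882*2075)/((-12 + 3744) - 4042) = (3863 + 5980150)/(3732 - 4042) = 5984013/(-310) = 5984013*(-1/310) = -5984013/310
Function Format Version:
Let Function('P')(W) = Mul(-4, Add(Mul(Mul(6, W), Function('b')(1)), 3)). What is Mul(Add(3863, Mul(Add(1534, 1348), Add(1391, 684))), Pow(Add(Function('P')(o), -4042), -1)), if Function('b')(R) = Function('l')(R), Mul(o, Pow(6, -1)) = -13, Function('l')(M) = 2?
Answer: Rational(-5984013, 310) ≈ -19303.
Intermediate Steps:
o = -78 (o = Mul(6, -13) = -78)
Function('b')(R) = 2
Function('P')(W) = Add(-12, Mul(-48, W)) (Function('P')(W) = Mul(-4, Add(Mul(Mul(6, W), 2), 3)) = Mul(-4, Add(Mul(12, W), 3)) = Mul(-4, Add(3, Mul(12, W))) = Add(-12, Mul(-48, W)))
Mul(Add(3863, Mul(Add(1534, 1348), Add(1391, 684))), Pow(Add(Function('P')(o), -4042), -1)) = Mul(Add(3863, Mul(Add(1534, 1348), Add(1391, 684))), Pow(Add(Add(-12, Mul(-48, -78)), -4042), -1)) = Mul(Add(3863, Mul(2882, 2075)), Pow(Add(Add(-12, 3744), -4042), -1)) = Mul(Add(3863, 5980150), Pow(Add(3732, -4042), -1)) = Mul(5984013, Pow(-310, -1)) = Mul(5984013, Rational(-1, 310)) = Rational(-5984013, 310)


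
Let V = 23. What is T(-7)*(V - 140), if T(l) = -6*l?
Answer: -4914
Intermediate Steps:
T(-7)*(V - 140) = (-6*(-7))*(23 - 140) = 42*(-117) = -4914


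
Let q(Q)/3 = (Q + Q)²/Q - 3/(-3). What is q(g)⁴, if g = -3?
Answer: 1185921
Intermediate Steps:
q(Q) = 3 + 12*Q (q(Q) = 3*((Q + Q)²/Q - 3/(-3)) = 3*((2*Q)²/Q - 3*(-⅓)) = 3*((4*Q²)/Q + 1) = 3*(4*Q + 1) = 3*(1 + 4*Q) = 3 + 12*Q)
q(g)⁴ = (3 + 12*(-3))⁴ = (3 - 36)⁴ = (-33)⁴ = 1185921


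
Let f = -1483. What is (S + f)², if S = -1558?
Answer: 9247681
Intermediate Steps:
(S + f)² = (-1558 - 1483)² = (-3041)² = 9247681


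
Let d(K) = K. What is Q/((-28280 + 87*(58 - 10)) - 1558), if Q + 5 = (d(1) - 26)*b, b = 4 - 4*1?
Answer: 5/25662 ≈ 0.00019484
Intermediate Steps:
b = 0 (b = 4 - 4 = 0)
Q = -5 (Q = -5 + (1 - 26)*0 = -5 - 25*0 = -5 + 0 = -5)
Q/((-28280 + 87*(58 - 10)) - 1558) = -5/((-28280 + 87*(58 - 10)) - 1558) = -5/((-28280 + 87*48) - 1558) = -5/((-28280 + 4176) - 1558) = -5/(-24104 - 1558) = -5/(-25662) = -5*(-1/25662) = 5/25662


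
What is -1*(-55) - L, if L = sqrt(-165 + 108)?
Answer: 55 - I*sqrt(57) ≈ 55.0 - 7.5498*I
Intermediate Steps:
L = I*sqrt(57) (L = sqrt(-57) = I*sqrt(57) ≈ 7.5498*I)
-1*(-55) - L = -1*(-55) - I*sqrt(57) = 55 - I*sqrt(57)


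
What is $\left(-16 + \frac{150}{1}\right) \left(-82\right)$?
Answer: $-10988$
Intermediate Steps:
$\left(-16 + \frac{150}{1}\right) \left(-82\right) = \left(-16 + 150 \cdot 1\right) \left(-82\right) = \left(-16 + 150\right) \left(-82\right) = 134 \left(-82\right) = -10988$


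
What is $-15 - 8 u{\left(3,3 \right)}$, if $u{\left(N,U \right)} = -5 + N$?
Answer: $1$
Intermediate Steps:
$-15 - 8 u{\left(3,3 \right)} = -15 - 8 \left(-5 + 3\right) = -15 - -16 = -15 + 16 = 1$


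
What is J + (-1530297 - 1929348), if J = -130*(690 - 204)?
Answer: -3522825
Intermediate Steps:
J = -63180 (J = -130*486 = -63180)
J + (-1530297 - 1929348) = -63180 + (-1530297 - 1929348) = -63180 - 3459645 = -3522825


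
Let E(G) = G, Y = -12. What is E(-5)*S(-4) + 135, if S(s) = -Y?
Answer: 75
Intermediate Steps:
S(s) = 12 (S(s) = -1*(-12) = 12)
E(-5)*S(-4) + 135 = -5*12 + 135 = -60 + 135 = 75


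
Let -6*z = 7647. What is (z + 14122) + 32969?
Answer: 91633/2 ≈ 45817.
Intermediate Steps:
z = -2549/2 (z = -1/6*7647 = -2549/2 ≈ -1274.5)
(z + 14122) + 32969 = (-2549/2 + 14122) + 32969 = 25695/2 + 32969 = 91633/2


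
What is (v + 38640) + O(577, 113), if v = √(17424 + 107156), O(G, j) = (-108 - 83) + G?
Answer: 39026 + 2*√31145 ≈ 39379.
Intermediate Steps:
O(G, j) = -191 + G
v = 2*√31145 (v = √124580 = 2*√31145 ≈ 352.96)
(v + 38640) + O(577, 113) = (2*√31145 + 38640) + (-191 + 577) = (38640 + 2*√31145) + 386 = 39026 + 2*√31145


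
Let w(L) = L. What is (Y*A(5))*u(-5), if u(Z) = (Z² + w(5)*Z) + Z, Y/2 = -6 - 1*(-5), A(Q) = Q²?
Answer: 250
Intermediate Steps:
Y = -2 (Y = 2*(-6 - 1*(-5)) = 2*(-6 + 5) = 2*(-1) = -2)
u(Z) = Z² + 6*Z (u(Z) = (Z² + 5*Z) + Z = Z² + 6*Z)
(Y*A(5))*u(-5) = (-2*5²)*(-5*(6 - 5)) = (-2*25)*(-5*1) = -50*(-5) = 250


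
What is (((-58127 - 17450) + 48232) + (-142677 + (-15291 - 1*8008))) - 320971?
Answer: -514292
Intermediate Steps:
(((-58127 - 17450) + 48232) + (-142677 + (-15291 - 1*8008))) - 320971 = ((-75577 + 48232) + (-142677 + (-15291 - 8008))) - 320971 = (-27345 + (-142677 - 23299)) - 320971 = (-27345 - 165976) - 320971 = -193321 - 320971 = -514292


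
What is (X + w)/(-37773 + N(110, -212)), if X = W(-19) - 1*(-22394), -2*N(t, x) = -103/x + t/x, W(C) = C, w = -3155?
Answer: -1629856/3203149 ≈ -0.50883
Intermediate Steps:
N(t, x) = 103/(2*x) - t/(2*x) (N(t, x) = -(-103/x + t/x)/2 = 103/(2*x) - t/(2*x))
X = 22375 (X = -19 - 1*(-22394) = -19 + 22394 = 22375)
(X + w)/(-37773 + N(110, -212)) = (22375 - 3155)/(-37773 + (½)*(103 - 1*110)/(-212)) = 19220/(-37773 + (½)*(-1/212)*(103 - 110)) = 19220/(-37773 + (½)*(-1/212)*(-7)) = 19220/(-37773 + 7/424) = 19220/(-16015745/424) = 19220*(-424/16015745) = -1629856/3203149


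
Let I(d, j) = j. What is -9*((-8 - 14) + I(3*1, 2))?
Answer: 180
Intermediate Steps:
-9*((-8 - 14) + I(3*1, 2)) = -9*((-8 - 14) + 2) = -9*(-22 + 2) = -9*(-20) = 180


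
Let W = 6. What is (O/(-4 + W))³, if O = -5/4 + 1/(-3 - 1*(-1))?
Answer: -343/512 ≈ -0.66992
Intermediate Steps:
O = -7/4 (O = -5*¼ + 1/(-3 + 1) = -5/4 + 1/(-2) = -5/4 + 1*(-½) = -5/4 - ½ = -7/4 ≈ -1.7500)
(O/(-4 + W))³ = (-7/(4*(-4 + 6)))³ = (-7/4/2)³ = (-7/4*½)³ = (-7/8)³ = -343/512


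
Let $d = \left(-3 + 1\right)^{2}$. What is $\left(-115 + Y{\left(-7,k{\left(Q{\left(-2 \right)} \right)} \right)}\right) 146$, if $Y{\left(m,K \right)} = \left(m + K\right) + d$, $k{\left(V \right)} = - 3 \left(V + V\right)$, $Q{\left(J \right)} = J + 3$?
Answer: $-18104$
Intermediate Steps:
$d = 4$ ($d = \left(-2\right)^{2} = 4$)
$Q{\left(J \right)} = 3 + J$
$k{\left(V \right)} = - 6 V$ ($k{\left(V \right)} = - 3 \cdot 2 V = - 6 V$)
$Y{\left(m,K \right)} = 4 + K + m$ ($Y{\left(m,K \right)} = \left(m + K\right) + 4 = \left(K + m\right) + 4 = 4 + K + m$)
$\left(-115 + Y{\left(-7,k{\left(Q{\left(-2 \right)} \right)} \right)}\right) 146 = \left(-115 - \left(3 + 6 \left(3 - 2\right)\right)\right) 146 = \left(-115 - 9\right) 146 = \left(-124\right) 146 = -18104$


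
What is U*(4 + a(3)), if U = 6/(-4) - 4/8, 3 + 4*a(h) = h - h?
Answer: -13/2 ≈ -6.5000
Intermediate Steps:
a(h) = -3/4 (a(h) = -3/4 + (h - h)/4 = -3/4 + (1/4)*0 = -3/4 + 0 = -3/4)
U = -2 (U = 6*(-1/4) - 4*1/8 = -3/2 - 1/2 = -2)
U*(4 + a(3)) = -2*(4 - 3/4) = -2*13/4 = -13/2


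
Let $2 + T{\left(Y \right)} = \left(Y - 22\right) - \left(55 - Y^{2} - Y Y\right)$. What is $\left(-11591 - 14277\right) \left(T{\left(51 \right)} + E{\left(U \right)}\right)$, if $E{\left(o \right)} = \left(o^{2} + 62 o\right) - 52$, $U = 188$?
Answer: $-1348291896$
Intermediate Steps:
$E{\left(o \right)} = -52 + o^{2} + 62 o$
$T{\left(Y \right)} = -79 + Y + 2 Y^{2}$ ($T{\left(Y \right)} = -2 - \left(77 - Y - Y^{2} - Y Y\right) = -2 + \left(\left(-22 + Y\right) + \left(\left(Y^{2} + Y^{2}\right) - 55\right)\right) = -2 + \left(\left(-22 + Y\right) + \left(2 Y^{2} - 55\right)\right) = -2 + \left(\left(-22 + Y\right) + \left(-55 + 2 Y^{2}\right)\right) = -2 + \left(-77 + Y + 2 Y^{2}\right) = -79 + Y + 2 Y^{2}$)
$\left(-11591 - 14277\right) \left(T{\left(51 \right)} + E{\left(U \right)}\right) = \left(-11591 - 14277\right) \left(\left(-79 + 51 + 2 \cdot 51^{2}\right) + \left(-52 + 188^{2} + 62 \cdot 188\right)\right) = - 25868 \left(\left(-79 + 51 + 2 \cdot 2601\right) + \left(-52 + 35344 + 11656\right)\right) = - 25868 \left(\left(-79 + 51 + 5202\right) + 46948\right) = - 25868 \left(5174 + 46948\right) = \left(-25868\right) 52122 = -1348291896$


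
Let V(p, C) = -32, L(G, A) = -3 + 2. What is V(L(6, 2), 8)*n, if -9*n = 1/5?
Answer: 32/45 ≈ 0.71111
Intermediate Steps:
L(G, A) = -1
n = -1/45 (n = -⅑/5 = -⅑*⅕ = -1/45 ≈ -0.022222)
V(L(6, 2), 8)*n = -32*(-1/45) = 32/45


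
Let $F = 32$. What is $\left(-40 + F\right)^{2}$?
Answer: $64$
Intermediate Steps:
$\left(-40 + F\right)^{2} = \left(-40 + 32\right)^{2} = \left(-8\right)^{2} = 64$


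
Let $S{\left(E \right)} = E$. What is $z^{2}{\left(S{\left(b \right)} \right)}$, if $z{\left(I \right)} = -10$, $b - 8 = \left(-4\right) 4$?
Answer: $100$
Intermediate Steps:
$b = -8$ ($b = 8 - 16 = -8$)
$z^{2}{\left(S{\left(b \right)} \right)} = \left(-10\right)^{2} = 100$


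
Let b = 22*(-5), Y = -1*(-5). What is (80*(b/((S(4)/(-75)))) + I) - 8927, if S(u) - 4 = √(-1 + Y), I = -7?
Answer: 101066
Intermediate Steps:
Y = 5
b = -110
S(u) = 6 (S(u) = 4 + √(-1 + 5) = 4 + √4 = 4 + 2 = 6)
(80*(b/((S(4)/(-75)))) + I) - 8927 = (80*(-110/(6/(-75))) - 7) - 8927 = (80*(-110/(6*(-1/75))) - 7) - 8927 = (80*(-110/(-2/25)) - 7) - 8927 = (80*(-110*(-25/2)) - 7) - 8927 = (80*1375 - 7) - 8927 = (110000 - 7) - 8927 = 109993 - 8927 = 101066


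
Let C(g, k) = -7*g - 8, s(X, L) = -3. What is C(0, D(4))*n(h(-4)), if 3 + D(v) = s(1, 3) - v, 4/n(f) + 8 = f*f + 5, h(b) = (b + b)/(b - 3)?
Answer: 1568/83 ≈ 18.892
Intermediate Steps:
h(b) = 2*b/(-3 + b) (h(b) = (2*b)/(-3 + b) = 2*b/(-3 + b))
n(f) = 4/(-3 + f²) (n(f) = 4/(-8 + (f*f + 5)) = 4/(-8 + (f² + 5)) = 4/(-8 + (5 + f²)) = 4/(-3 + f²))
D(v) = -6 - v (D(v) = -3 + (-3 - v) = -6 - v)
C(g, k) = -8 - 7*g
C(0, D(4))*n(h(-4)) = (-8 - 7*0)*(4/(-3 + (2*(-4)/(-3 - 4))²)) = (-8 + 0)*(4/(-3 + (2*(-4)/(-7))²)) = -32/(-3 + (2*(-4)*(-⅐))²) = -32/(-3 + (8/7)²) = -32/(-3 + 64/49) = -32/(-83/49) = -32*(-49)/83 = -8*(-196/83) = 1568/83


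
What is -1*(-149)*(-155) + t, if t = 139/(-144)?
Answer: -3325819/144 ≈ -23096.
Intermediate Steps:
t = -139/144 (t = 139*(-1/144) = -139/144 ≈ -0.96528)
-1*(-149)*(-155) + t = -1*(-149)*(-155) - 139/144 = 149*(-155) - 139/144 = -23095 - 139/144 = -3325819/144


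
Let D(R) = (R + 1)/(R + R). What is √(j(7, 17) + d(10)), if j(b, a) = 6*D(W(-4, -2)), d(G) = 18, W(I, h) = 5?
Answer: 6*√15/5 ≈ 4.6476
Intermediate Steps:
D(R) = (1 + R)/(2*R) (D(R) = (1 + R)/((2*R)) = (1 + R)*(1/(2*R)) = (1 + R)/(2*R))
j(b, a) = 18/5 (j(b, a) = 6*((½)*(1 + 5)/5) = 6*((½)*(⅕)*6) = 6*(⅗) = 18/5)
√(j(7, 17) + d(10)) = √(18/5 + 18) = √(108/5) = 6*√15/5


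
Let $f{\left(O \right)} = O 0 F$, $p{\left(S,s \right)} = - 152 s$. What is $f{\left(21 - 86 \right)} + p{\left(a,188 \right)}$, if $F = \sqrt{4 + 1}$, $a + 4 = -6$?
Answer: $-28576$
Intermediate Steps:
$a = -10$ ($a = -4 - 6 = -10$)
$F = \sqrt{5} \approx 2.2361$
$f{\left(O \right)} = 0$ ($f{\left(O \right)} = O 0 \sqrt{5} = 0 \sqrt{5} = 0$)
$f{\left(21 - 86 \right)} + p{\left(a,188 \right)} = 0 - 28576 = -28576$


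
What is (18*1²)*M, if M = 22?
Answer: 396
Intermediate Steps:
(18*1²)*M = (18*1²)*22 = (18*1)*22 = 18*22 = 396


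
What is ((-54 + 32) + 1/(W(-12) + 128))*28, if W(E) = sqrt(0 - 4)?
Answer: -2522856/4097 - 14*I/4097 ≈ -615.78 - 0.0034171*I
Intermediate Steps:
W(E) = 2*I (W(E) = sqrt(-4) = 2*I)
((-54 + 32) + 1/(W(-12) + 128))*28 = ((-54 + 32) + 1/(2*I + 128))*28 = (-22 + 1/(128 + 2*I))*28 = (-22 + (128 - 2*I)/16388)*28 = -616 + 7*(128 - 2*I)/4097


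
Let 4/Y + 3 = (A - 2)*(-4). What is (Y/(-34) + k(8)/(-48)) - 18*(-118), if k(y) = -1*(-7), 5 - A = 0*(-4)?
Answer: 8665357/4080 ≈ 2123.9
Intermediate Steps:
A = 5 (A = 5 - 0*(-4) = 5 - 1*0 = 5 + 0 = 5)
k(y) = 7
Y = -4/15 (Y = 4/(-3 + (5 - 2)*(-4)) = 4/(-3 + 3*(-4)) = 4/(-3 - 12) = 4/(-15) = 4*(-1/15) = -4/15 ≈ -0.26667)
(Y/(-34) + k(8)/(-48)) - 18*(-118) = (-4/15/(-34) + 7/(-48)) - 18*(-118) = (-4/15*(-1/34) + 7*(-1/48)) + 2124 = (2/255 - 7/48) + 2124 = -563/4080 + 2124 = 8665357/4080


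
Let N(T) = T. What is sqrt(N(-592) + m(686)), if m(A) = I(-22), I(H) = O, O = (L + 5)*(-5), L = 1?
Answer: I*sqrt(622) ≈ 24.94*I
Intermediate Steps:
O = -30 (O = (1 + 5)*(-5) = 6*(-5) = -30)
I(H) = -30
m(A) = -30
sqrt(N(-592) + m(686)) = sqrt(-592 - 30) = sqrt(-622) = I*sqrt(622)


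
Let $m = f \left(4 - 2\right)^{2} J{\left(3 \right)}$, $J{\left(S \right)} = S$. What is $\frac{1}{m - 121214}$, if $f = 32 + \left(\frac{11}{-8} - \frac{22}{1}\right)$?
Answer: $- \frac{2}{242221} \approx -8.2569 \cdot 10^{-6}$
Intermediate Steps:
$f = \frac{69}{8}$ ($f = 32 + \left(11 \left(- \frac{1}{8}\right) - 22\right) = 32 - \frac{187}{8} = \frac{69}{8} \approx 8.625$)
$m = \frac{207}{2}$ ($m = \frac{69 \left(4 - 2\right)^{2}}{8} \cdot 3 = \frac{69 \cdot 2^{2}}{8} \cdot 3 = \frac{69}{8} \cdot 4 \cdot 3 = \frac{69}{2} \cdot 3 = \frac{207}{2} \approx 103.5$)
$\frac{1}{m - 121214} = \frac{1}{\frac{207}{2} - 121214} = \frac{1}{- \frac{242221}{2}} = - \frac{2}{242221}$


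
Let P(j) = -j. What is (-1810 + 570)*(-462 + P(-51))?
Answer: 509640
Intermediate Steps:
(-1810 + 570)*(-462 + P(-51)) = (-1810 + 570)*(-462 - 1*(-51)) = -1240*(-462 + 51) = -1240*(-411) = 509640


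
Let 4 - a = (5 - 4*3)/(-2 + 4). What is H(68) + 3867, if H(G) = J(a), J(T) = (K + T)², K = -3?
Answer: 15549/4 ≈ 3887.3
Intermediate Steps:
a = 15/2 (a = 4 - (5 - 4*3)/(-2 + 4) = 4 - (5 - 12)/2 = 4 - (-7)/2 = 4 - 1*(-7/2) = 4 + 7/2 = 15/2 ≈ 7.5000)
J(T) = (-3 + T)²
H(G) = 81/4 (H(G) = (-3 + 15/2)² = (9/2)² = 81/4)
H(68) + 3867 = 81/4 + 3867 = 15549/4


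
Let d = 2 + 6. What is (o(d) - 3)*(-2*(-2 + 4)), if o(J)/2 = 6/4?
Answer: 0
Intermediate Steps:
d = 8
o(J) = 3 (o(J) = 2*(6/4) = 2*(6*(¼)) = 2*(3/2) = 3)
(o(d) - 3)*(-2*(-2 + 4)) = (3 - 3)*(-2*(-2 + 4)) = 0*(-2*2) = 0*(-4) = 0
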